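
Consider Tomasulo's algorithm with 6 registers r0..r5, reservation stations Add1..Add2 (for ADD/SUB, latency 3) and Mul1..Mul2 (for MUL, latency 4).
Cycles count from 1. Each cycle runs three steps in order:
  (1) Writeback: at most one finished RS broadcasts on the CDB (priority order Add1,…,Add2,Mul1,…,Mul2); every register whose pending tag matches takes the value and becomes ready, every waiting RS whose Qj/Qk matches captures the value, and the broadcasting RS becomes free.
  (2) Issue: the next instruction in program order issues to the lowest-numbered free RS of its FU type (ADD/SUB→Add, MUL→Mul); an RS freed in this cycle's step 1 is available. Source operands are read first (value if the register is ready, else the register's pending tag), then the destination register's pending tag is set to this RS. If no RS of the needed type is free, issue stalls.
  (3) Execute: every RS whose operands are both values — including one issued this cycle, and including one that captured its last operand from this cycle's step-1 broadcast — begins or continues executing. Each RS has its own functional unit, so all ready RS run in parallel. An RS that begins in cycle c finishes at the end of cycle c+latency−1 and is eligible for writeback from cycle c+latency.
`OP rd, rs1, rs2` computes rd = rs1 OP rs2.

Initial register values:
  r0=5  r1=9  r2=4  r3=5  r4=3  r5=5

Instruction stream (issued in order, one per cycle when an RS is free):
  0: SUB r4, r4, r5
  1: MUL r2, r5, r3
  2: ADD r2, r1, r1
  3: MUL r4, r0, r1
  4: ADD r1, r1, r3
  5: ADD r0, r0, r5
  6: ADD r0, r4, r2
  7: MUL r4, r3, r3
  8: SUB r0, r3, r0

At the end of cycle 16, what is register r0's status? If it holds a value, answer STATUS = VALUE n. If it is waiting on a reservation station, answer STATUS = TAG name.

c1: issue SUB r4<-Add1 | r0:5,r1:9,r2:4,r3:5,r4:Add1,r5:5
c2: issue MUL r2<-Mul1 | r0:5,r1:9,r2:Mul1,r3:5,r4:Add1,r5:5
c3: issue ADD r2<-Add2 | r0:5,r1:9,r2:Add2,r3:5,r4:Add1,r5:5
c4: CDB Add1=-2; issue MUL r4<-Mul2 | r0:5,r1:9,r2:Add2,r3:5,r4:Mul2,r5:5
c5: issue ADD r1<-Add1 | r0:5,r1:Add1,r2:Add2,r3:5,r4:Mul2,r5:5
c6: CDB Add2=18; issue ADD r0<-Add2 | r0:Add2,r1:Add1,r2:18,r3:5,r4:Mul2,r5:5
c7: CDB Mul1=25; stall | r0:Add2,r1:Add1,r2:18,r3:5,r4:Mul2,r5:5
c8: CDB Add1=14; issue ADD r0<-Add1 | r0:Add1,r1:14,r2:18,r3:5,r4:Mul2,r5:5
c9: CDB Add2=10; issue MUL r4<-Mul1 | r0:Add1,r1:14,r2:18,r3:5,r4:Mul1,r5:5
c10: CDB Mul2=45; issue SUB r0<-Add2 | r0:Add2,r1:14,r2:18,r3:5,r4:Mul1,r5:5
c11: - | r0:Add2,r1:14,r2:18,r3:5,r4:Mul1,r5:5
c12: - | r0:Add2,r1:14,r2:18,r3:5,r4:Mul1,r5:5
c13: CDB Add1=63 | r0:Add2,r1:14,r2:18,r3:5,r4:Mul1,r5:5
c14: CDB Mul1=25 | r0:Add2,r1:14,r2:18,r3:5,r4:25,r5:5
c15: - | r0:Add2,r1:14,r2:18,r3:5,r4:25,r5:5
c16: CDB Add2=-58 | r0:-58,r1:14,r2:18,r3:5,r4:25,r5:5

STATUS = VALUE -58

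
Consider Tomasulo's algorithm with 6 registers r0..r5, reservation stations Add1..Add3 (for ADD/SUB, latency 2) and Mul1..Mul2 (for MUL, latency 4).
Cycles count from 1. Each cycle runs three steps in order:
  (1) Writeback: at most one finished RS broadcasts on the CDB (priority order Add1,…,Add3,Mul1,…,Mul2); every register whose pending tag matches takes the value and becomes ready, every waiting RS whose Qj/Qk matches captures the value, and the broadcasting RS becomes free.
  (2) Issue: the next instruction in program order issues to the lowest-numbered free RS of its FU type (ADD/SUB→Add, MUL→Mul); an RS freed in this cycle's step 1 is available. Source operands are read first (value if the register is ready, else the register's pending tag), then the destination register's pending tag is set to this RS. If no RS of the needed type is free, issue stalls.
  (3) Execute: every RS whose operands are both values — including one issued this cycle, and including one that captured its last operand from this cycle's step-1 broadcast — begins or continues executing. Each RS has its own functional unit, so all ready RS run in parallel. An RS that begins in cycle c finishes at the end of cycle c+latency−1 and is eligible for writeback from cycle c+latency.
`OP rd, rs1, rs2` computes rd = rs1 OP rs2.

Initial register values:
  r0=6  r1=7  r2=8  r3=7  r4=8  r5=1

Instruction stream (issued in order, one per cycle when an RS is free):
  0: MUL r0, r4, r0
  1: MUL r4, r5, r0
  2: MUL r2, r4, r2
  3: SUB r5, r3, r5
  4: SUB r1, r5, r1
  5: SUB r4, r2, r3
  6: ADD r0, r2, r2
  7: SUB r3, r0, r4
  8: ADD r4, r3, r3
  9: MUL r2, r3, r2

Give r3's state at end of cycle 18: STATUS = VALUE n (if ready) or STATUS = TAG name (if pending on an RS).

c1: issue MUL r0<-Mul1 | r0:Mul1,r1:7,r2:8,r3:7,r4:8,r5:1
c2: issue MUL r4<-Mul2 | r0:Mul1,r1:7,r2:8,r3:7,r4:Mul2,r5:1
c3: stall | r0:Mul1,r1:7,r2:8,r3:7,r4:Mul2,r5:1
c4: stall | r0:Mul1,r1:7,r2:8,r3:7,r4:Mul2,r5:1
c5: CDB Mul1=48; issue MUL r2<-Mul1 | r0:48,r1:7,r2:Mul1,r3:7,r4:Mul2,r5:1
c6: issue SUB r5<-Add1 | r0:48,r1:7,r2:Mul1,r3:7,r4:Mul2,r5:Add1
c7: issue SUB r1<-Add2 | r0:48,r1:Add2,r2:Mul1,r3:7,r4:Mul2,r5:Add1
c8: CDB Add1=6; issue SUB r4<-Add1 | r0:48,r1:Add2,r2:Mul1,r3:7,r4:Add1,r5:6
c9: CDB Mul2=48; issue ADD r0<-Add3 | r0:Add3,r1:Add2,r2:Mul1,r3:7,r4:Add1,r5:6
c10: CDB Add2=-1; issue SUB r3<-Add2 | r0:Add3,r1:-1,r2:Mul1,r3:Add2,r4:Add1,r5:6
c11: stall | r0:Add3,r1:-1,r2:Mul1,r3:Add2,r4:Add1,r5:6
c12: stall | r0:Add3,r1:-1,r2:Mul1,r3:Add2,r4:Add1,r5:6
c13: CDB Mul1=384; stall | r0:Add3,r1:-1,r2:384,r3:Add2,r4:Add1,r5:6
c14: stall | r0:Add3,r1:-1,r2:384,r3:Add2,r4:Add1,r5:6
c15: CDB Add1=377; issue ADD r4<-Add1 | r0:Add3,r1:-1,r2:384,r3:Add2,r4:Add1,r5:6
c16: CDB Add3=768; issue MUL r2<-Mul1 | r0:768,r1:-1,r2:Mul1,r3:Add2,r4:Add1,r5:6
c17: - | r0:768,r1:-1,r2:Mul1,r3:Add2,r4:Add1,r5:6
c18: CDB Add2=391 | r0:768,r1:-1,r2:Mul1,r3:391,r4:Add1,r5:6

STATUS = VALUE 391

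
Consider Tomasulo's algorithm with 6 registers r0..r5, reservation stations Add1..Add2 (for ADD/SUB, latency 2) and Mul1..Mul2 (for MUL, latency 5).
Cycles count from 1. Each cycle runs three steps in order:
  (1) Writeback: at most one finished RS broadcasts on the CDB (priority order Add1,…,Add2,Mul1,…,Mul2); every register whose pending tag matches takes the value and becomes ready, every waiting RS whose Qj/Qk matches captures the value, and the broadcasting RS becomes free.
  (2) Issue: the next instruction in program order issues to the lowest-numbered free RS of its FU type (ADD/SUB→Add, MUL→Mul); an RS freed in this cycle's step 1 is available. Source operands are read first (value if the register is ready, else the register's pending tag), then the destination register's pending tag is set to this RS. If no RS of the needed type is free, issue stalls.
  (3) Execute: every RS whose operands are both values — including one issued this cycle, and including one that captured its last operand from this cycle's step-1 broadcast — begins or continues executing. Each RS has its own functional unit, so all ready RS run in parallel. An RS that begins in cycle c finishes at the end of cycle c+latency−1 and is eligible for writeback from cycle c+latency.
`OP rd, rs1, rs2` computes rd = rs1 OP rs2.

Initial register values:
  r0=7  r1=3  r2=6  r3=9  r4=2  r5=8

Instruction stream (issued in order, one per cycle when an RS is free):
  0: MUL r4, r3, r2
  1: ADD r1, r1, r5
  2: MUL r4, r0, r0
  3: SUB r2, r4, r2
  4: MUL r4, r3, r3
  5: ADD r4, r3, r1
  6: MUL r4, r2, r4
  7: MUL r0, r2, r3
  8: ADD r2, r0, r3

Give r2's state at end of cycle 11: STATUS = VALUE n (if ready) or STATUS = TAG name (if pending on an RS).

STATUS = VALUE 43

  c1: issue MUL r4<-Mul1  regs: r0:7,r1:3,r2:6,r3:9,r4:Mul1,r5:8
  c2: issue ADD r1<-Add1  regs: r0:7,r1:Add1,r2:6,r3:9,r4:Mul1,r5:8
  c3: issue MUL r4<-Mul2  regs: r0:7,r1:Add1,r2:6,r3:9,r4:Mul2,r5:8
  c4: CDB Add1=11; issue SUB r2<-Add1  regs: r0:7,r1:11,r2:Add1,r3:9,r4:Mul2,r5:8
  c5: stall  regs: r0:7,r1:11,r2:Add1,r3:9,r4:Mul2,r5:8
  c6: CDB Mul1=54; issue MUL r4<-Mul1  regs: r0:7,r1:11,r2:Add1,r3:9,r4:Mul1,r5:8
  c7: issue ADD r4<-Add2  regs: r0:7,r1:11,r2:Add1,r3:9,r4:Add2,r5:8
  c8: CDB Mul2=49; issue MUL r4<-Mul2  regs: r0:7,r1:11,r2:Add1,r3:9,r4:Mul2,r5:8
  c9: CDB Add2=20; stall  regs: r0:7,r1:11,r2:Add1,r3:9,r4:Mul2,r5:8
  c10: CDB Add1=43; stall  regs: r0:7,r1:11,r2:43,r3:9,r4:Mul2,r5:8
  c11: CDB Mul1=81; issue MUL r0<-Mul1  regs: r0:Mul1,r1:11,r2:43,r3:9,r4:Mul2,r5:8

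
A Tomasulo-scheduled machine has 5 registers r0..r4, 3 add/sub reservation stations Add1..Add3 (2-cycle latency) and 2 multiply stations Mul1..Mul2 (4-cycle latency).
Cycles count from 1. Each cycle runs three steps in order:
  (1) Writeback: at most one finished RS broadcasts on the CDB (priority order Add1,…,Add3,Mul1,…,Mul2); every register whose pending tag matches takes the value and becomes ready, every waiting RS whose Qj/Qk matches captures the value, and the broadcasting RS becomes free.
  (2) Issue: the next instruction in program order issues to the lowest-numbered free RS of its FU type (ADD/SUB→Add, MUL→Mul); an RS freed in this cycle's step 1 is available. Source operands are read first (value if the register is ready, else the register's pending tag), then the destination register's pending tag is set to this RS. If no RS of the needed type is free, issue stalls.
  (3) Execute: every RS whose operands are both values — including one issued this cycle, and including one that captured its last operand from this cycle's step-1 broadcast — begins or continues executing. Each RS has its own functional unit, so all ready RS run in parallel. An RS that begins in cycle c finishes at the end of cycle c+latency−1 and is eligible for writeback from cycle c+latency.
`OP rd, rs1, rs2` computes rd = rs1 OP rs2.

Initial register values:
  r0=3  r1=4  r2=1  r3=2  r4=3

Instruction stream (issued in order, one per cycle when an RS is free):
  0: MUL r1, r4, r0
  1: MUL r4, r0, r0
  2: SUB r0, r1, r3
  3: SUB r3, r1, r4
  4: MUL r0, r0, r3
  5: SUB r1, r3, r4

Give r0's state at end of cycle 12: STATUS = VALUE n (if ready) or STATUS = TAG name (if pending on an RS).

cycle 1: issue MUL r1<-Mul1 // r0:3,r1:Mul1,r2:1,r3:2,r4:3
cycle 2: issue MUL r4<-Mul2 // r0:3,r1:Mul1,r2:1,r3:2,r4:Mul2
cycle 3: issue SUB r0<-Add1 // r0:Add1,r1:Mul1,r2:1,r3:2,r4:Mul2
cycle 4: issue SUB r3<-Add2 // r0:Add1,r1:Mul1,r2:1,r3:Add2,r4:Mul2
cycle 5: CDB Mul1=9; issue MUL r0<-Mul1 // r0:Mul1,r1:9,r2:1,r3:Add2,r4:Mul2
cycle 6: CDB Mul2=9; issue SUB r1<-Add3 // r0:Mul1,r1:Add3,r2:1,r3:Add2,r4:9
cycle 7: CDB Add1=7 // r0:Mul1,r1:Add3,r2:1,r3:Add2,r4:9
cycle 8: CDB Add2=0 // r0:Mul1,r1:Add3,r2:1,r3:0,r4:9
cycle 9: - // r0:Mul1,r1:Add3,r2:1,r3:0,r4:9
cycle 10: CDB Add3=-9 // r0:Mul1,r1:-9,r2:1,r3:0,r4:9
cycle 11: - // r0:Mul1,r1:-9,r2:1,r3:0,r4:9
cycle 12: CDB Mul1=0 // r0:0,r1:-9,r2:1,r3:0,r4:9

STATUS = VALUE 0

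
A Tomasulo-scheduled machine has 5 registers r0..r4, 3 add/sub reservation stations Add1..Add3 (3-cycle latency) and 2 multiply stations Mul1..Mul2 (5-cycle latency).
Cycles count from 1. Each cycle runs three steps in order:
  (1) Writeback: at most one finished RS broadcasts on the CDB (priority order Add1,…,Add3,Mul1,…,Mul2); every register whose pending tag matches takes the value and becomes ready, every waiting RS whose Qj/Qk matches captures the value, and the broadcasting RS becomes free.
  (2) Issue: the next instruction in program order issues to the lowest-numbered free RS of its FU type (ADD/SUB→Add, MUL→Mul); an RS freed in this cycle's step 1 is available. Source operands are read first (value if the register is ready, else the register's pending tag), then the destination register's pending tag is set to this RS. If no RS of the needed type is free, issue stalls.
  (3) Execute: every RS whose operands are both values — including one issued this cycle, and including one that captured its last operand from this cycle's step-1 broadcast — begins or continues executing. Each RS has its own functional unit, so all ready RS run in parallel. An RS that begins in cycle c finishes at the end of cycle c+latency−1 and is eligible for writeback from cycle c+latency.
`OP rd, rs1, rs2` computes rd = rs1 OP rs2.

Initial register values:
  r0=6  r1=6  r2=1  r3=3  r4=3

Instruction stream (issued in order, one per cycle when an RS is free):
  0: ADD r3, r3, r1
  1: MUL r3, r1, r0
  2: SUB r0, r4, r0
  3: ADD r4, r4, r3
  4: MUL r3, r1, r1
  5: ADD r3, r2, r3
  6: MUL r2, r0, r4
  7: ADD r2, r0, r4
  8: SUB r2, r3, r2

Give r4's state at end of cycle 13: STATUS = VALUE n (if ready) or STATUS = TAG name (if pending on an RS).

  c1: issue ADD r3<-Add1  regs: r0:6,r1:6,r2:1,r3:Add1,r4:3
  c2: issue MUL r3<-Mul1  regs: r0:6,r1:6,r2:1,r3:Mul1,r4:3
  c3: issue SUB r0<-Add2  regs: r0:Add2,r1:6,r2:1,r3:Mul1,r4:3
  c4: CDB Add1=9; issue ADD r4<-Add1  regs: r0:Add2,r1:6,r2:1,r3:Mul1,r4:Add1
  c5: issue MUL r3<-Mul2  regs: r0:Add2,r1:6,r2:1,r3:Mul2,r4:Add1
  c6: CDB Add2=-3; issue ADD r3<-Add2  regs: r0:-3,r1:6,r2:1,r3:Add2,r4:Add1
  c7: CDB Mul1=36; issue MUL r2<-Mul1  regs: r0:-3,r1:6,r2:Mul1,r3:Add2,r4:Add1
  c8: issue ADD r2<-Add3  regs: r0:-3,r1:6,r2:Add3,r3:Add2,r4:Add1
  c9: stall  regs: r0:-3,r1:6,r2:Add3,r3:Add2,r4:Add1
  c10: CDB Add1=39; issue SUB r2<-Add1  regs: r0:-3,r1:6,r2:Add1,r3:Add2,r4:39
  c11: CDB Mul2=36  regs: r0:-3,r1:6,r2:Add1,r3:Add2,r4:39
  c12: -  regs: r0:-3,r1:6,r2:Add1,r3:Add2,r4:39
  c13: CDB Add3=36  regs: r0:-3,r1:6,r2:Add1,r3:Add2,r4:39

STATUS = VALUE 39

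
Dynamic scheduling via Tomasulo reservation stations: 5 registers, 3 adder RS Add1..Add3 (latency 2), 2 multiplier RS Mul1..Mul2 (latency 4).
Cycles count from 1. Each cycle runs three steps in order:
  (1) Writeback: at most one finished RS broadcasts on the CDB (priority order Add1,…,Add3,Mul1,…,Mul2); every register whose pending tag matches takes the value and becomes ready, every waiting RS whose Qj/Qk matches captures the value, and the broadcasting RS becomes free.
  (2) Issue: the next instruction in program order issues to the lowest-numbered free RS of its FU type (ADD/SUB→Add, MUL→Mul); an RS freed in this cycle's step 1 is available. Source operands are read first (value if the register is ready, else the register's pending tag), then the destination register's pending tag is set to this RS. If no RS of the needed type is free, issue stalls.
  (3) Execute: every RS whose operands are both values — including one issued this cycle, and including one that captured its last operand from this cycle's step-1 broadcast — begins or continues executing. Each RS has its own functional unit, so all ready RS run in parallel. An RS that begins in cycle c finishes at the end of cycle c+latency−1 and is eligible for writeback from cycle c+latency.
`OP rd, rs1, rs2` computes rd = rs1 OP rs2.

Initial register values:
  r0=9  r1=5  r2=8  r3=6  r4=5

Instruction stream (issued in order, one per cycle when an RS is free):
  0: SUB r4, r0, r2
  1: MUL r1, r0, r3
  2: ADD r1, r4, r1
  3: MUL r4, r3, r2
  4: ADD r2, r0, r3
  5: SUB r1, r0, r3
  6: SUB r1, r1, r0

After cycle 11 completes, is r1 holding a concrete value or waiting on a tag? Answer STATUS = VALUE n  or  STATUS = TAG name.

STATUS = VALUE -6

  c1: issue SUB r4<-Add1  regs: r0:9,r1:5,r2:8,r3:6,r4:Add1
  c2: issue MUL r1<-Mul1  regs: r0:9,r1:Mul1,r2:8,r3:6,r4:Add1
  c3: CDB Add1=1; issue ADD r1<-Add1  regs: r0:9,r1:Add1,r2:8,r3:6,r4:1
  c4: issue MUL r4<-Mul2  regs: r0:9,r1:Add1,r2:8,r3:6,r4:Mul2
  c5: issue ADD r2<-Add2  regs: r0:9,r1:Add1,r2:Add2,r3:6,r4:Mul2
  c6: CDB Mul1=54; issue SUB r1<-Add3  regs: r0:9,r1:Add3,r2:Add2,r3:6,r4:Mul2
  c7: CDB Add2=15; issue SUB r1<-Add2  regs: r0:9,r1:Add2,r2:15,r3:6,r4:Mul2
  c8: CDB Add1=55  regs: r0:9,r1:Add2,r2:15,r3:6,r4:Mul2
  c9: CDB Add3=3  regs: r0:9,r1:Add2,r2:15,r3:6,r4:Mul2
  c10: CDB Mul2=48  regs: r0:9,r1:Add2,r2:15,r3:6,r4:48
  c11: CDB Add2=-6  regs: r0:9,r1:-6,r2:15,r3:6,r4:48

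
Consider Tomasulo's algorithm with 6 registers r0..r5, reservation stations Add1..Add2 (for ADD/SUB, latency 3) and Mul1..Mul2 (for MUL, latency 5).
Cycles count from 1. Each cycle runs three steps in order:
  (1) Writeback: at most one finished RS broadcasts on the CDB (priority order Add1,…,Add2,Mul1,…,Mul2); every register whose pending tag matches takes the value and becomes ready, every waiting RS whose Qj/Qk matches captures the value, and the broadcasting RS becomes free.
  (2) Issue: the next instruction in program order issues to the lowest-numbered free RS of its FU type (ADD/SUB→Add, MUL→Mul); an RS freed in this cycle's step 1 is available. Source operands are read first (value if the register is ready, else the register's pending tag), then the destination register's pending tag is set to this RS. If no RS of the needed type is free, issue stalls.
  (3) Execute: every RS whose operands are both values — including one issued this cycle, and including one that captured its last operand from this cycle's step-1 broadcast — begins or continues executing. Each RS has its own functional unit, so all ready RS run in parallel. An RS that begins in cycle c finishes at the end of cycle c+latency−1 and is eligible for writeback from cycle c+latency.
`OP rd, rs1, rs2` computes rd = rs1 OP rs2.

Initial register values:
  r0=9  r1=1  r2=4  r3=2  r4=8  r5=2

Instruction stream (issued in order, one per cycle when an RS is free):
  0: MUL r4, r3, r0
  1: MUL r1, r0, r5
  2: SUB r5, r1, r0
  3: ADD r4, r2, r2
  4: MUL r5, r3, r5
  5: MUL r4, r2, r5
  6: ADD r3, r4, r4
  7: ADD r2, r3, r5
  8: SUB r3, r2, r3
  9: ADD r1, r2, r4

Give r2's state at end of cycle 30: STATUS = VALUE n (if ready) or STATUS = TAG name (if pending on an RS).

STATUS = VALUE 162

c1: issue MUL r4<-Mul1 | r0:9,r1:1,r2:4,r3:2,r4:Mul1,r5:2
c2: issue MUL r1<-Mul2 | r0:9,r1:Mul2,r2:4,r3:2,r4:Mul1,r5:2
c3: issue SUB r5<-Add1 | r0:9,r1:Mul2,r2:4,r3:2,r4:Mul1,r5:Add1
c4: issue ADD r4<-Add2 | r0:9,r1:Mul2,r2:4,r3:2,r4:Add2,r5:Add1
c5: stall | r0:9,r1:Mul2,r2:4,r3:2,r4:Add2,r5:Add1
c6: CDB Mul1=18; issue MUL r5<-Mul1 | r0:9,r1:Mul2,r2:4,r3:2,r4:Add2,r5:Mul1
c7: CDB Add2=8; stall | r0:9,r1:Mul2,r2:4,r3:2,r4:8,r5:Mul1
c8: CDB Mul2=18; issue MUL r4<-Mul2 | r0:9,r1:18,r2:4,r3:2,r4:Mul2,r5:Mul1
c9: issue ADD r3<-Add2 | r0:9,r1:18,r2:4,r3:Add2,r4:Mul2,r5:Mul1
c10: stall | r0:9,r1:18,r2:4,r3:Add2,r4:Mul2,r5:Mul1
c11: CDB Add1=9; issue ADD r2<-Add1 | r0:9,r1:18,r2:Add1,r3:Add2,r4:Mul2,r5:Mul1
c12: stall | r0:9,r1:18,r2:Add1,r3:Add2,r4:Mul2,r5:Mul1
c13: stall | r0:9,r1:18,r2:Add1,r3:Add2,r4:Mul2,r5:Mul1
c14: stall | r0:9,r1:18,r2:Add1,r3:Add2,r4:Mul2,r5:Mul1
c15: stall | r0:9,r1:18,r2:Add1,r3:Add2,r4:Mul2,r5:Mul1
c16: CDB Mul1=18; stall | r0:9,r1:18,r2:Add1,r3:Add2,r4:Mul2,r5:18
c17: stall | r0:9,r1:18,r2:Add1,r3:Add2,r4:Mul2,r5:18
c18: stall | r0:9,r1:18,r2:Add1,r3:Add2,r4:Mul2,r5:18
c19: stall | r0:9,r1:18,r2:Add1,r3:Add2,r4:Mul2,r5:18
c20: stall | r0:9,r1:18,r2:Add1,r3:Add2,r4:Mul2,r5:18
c21: CDB Mul2=72; stall | r0:9,r1:18,r2:Add1,r3:Add2,r4:72,r5:18
c22: stall | r0:9,r1:18,r2:Add1,r3:Add2,r4:72,r5:18
c23: stall | r0:9,r1:18,r2:Add1,r3:Add2,r4:72,r5:18
c24: CDB Add2=144; issue SUB r3<-Add2 | r0:9,r1:18,r2:Add1,r3:Add2,r4:72,r5:18
c25: stall | r0:9,r1:18,r2:Add1,r3:Add2,r4:72,r5:18
c26: stall | r0:9,r1:18,r2:Add1,r3:Add2,r4:72,r5:18
c27: CDB Add1=162; issue ADD r1<-Add1 | r0:9,r1:Add1,r2:162,r3:Add2,r4:72,r5:18
c28: - | r0:9,r1:Add1,r2:162,r3:Add2,r4:72,r5:18
c29: - | r0:9,r1:Add1,r2:162,r3:Add2,r4:72,r5:18
c30: CDB Add1=234 | r0:9,r1:234,r2:162,r3:Add2,r4:72,r5:18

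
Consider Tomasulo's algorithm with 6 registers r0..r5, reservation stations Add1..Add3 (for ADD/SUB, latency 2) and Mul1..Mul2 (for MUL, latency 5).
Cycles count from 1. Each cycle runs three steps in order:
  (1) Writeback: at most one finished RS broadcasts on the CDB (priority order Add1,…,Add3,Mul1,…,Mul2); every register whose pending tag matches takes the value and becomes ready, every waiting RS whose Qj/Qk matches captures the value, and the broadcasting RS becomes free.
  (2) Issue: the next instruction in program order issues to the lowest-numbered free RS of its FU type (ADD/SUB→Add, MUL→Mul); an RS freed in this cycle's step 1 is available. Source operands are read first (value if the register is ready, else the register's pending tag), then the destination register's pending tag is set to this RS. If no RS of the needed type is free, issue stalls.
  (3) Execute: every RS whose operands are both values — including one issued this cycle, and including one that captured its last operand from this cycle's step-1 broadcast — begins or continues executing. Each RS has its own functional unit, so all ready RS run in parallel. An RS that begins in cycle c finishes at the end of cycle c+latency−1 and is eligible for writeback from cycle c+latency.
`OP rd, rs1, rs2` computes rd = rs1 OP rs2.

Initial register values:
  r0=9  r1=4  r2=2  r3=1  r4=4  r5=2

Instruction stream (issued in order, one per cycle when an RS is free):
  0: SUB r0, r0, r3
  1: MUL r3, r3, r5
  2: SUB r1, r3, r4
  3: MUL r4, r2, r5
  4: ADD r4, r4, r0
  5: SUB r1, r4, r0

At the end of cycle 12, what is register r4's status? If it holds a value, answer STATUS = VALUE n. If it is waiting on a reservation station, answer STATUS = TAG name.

  c1: issue SUB r0<-Add1  regs: r0:Add1,r1:4,r2:2,r3:1,r4:4,r5:2
  c2: issue MUL r3<-Mul1  regs: r0:Add1,r1:4,r2:2,r3:Mul1,r4:4,r5:2
  c3: CDB Add1=8; issue SUB r1<-Add1  regs: r0:8,r1:Add1,r2:2,r3:Mul1,r4:4,r5:2
  c4: issue MUL r4<-Mul2  regs: r0:8,r1:Add1,r2:2,r3:Mul1,r4:Mul2,r5:2
  c5: issue ADD r4<-Add2  regs: r0:8,r1:Add1,r2:2,r3:Mul1,r4:Add2,r5:2
  c6: issue SUB r1<-Add3  regs: r0:8,r1:Add3,r2:2,r3:Mul1,r4:Add2,r5:2
  c7: CDB Mul1=2  regs: r0:8,r1:Add3,r2:2,r3:2,r4:Add2,r5:2
  c8: -  regs: r0:8,r1:Add3,r2:2,r3:2,r4:Add2,r5:2
  c9: CDB Add1=-2  regs: r0:8,r1:Add3,r2:2,r3:2,r4:Add2,r5:2
  c10: CDB Mul2=4  regs: r0:8,r1:Add3,r2:2,r3:2,r4:Add2,r5:2
  c11: -  regs: r0:8,r1:Add3,r2:2,r3:2,r4:Add2,r5:2
  c12: CDB Add2=12  regs: r0:8,r1:Add3,r2:2,r3:2,r4:12,r5:2

STATUS = VALUE 12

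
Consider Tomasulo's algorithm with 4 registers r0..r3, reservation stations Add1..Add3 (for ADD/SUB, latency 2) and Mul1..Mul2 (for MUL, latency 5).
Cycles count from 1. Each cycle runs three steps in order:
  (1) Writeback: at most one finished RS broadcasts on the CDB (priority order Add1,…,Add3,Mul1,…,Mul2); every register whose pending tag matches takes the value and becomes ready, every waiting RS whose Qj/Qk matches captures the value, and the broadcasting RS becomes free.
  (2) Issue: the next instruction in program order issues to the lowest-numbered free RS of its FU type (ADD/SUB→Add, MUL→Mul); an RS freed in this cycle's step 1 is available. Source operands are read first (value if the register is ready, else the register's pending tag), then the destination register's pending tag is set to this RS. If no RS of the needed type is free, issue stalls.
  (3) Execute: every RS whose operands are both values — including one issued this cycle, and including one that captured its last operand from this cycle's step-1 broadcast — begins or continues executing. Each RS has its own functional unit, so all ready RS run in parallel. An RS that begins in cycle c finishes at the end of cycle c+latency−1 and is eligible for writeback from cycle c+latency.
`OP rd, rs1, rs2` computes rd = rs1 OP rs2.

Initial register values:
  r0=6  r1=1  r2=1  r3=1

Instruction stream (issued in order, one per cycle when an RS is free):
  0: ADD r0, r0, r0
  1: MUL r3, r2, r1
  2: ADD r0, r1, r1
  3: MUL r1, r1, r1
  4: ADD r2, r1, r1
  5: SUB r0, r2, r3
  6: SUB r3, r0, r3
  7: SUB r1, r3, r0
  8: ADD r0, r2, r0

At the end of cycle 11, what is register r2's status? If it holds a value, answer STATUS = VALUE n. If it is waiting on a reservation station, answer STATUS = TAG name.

  c1: issue ADD r0<-Add1  regs: r0:Add1,r1:1,r2:1,r3:1
  c2: issue MUL r3<-Mul1  regs: r0:Add1,r1:1,r2:1,r3:Mul1
  c3: CDB Add1=12; issue ADD r0<-Add1  regs: r0:Add1,r1:1,r2:1,r3:Mul1
  c4: issue MUL r1<-Mul2  regs: r0:Add1,r1:Mul2,r2:1,r3:Mul1
  c5: CDB Add1=2; issue ADD r2<-Add1  regs: r0:2,r1:Mul2,r2:Add1,r3:Mul1
  c6: issue SUB r0<-Add2  regs: r0:Add2,r1:Mul2,r2:Add1,r3:Mul1
  c7: CDB Mul1=1; issue SUB r3<-Add3  regs: r0:Add2,r1:Mul2,r2:Add1,r3:Add3
  c8: stall  regs: r0:Add2,r1:Mul2,r2:Add1,r3:Add3
  c9: CDB Mul2=1; stall  regs: r0:Add2,r1:1,r2:Add1,r3:Add3
  c10: stall  regs: r0:Add2,r1:1,r2:Add1,r3:Add3
  c11: CDB Add1=2; issue SUB r1<-Add1  regs: r0:Add2,r1:Add1,r2:2,r3:Add3

STATUS = VALUE 2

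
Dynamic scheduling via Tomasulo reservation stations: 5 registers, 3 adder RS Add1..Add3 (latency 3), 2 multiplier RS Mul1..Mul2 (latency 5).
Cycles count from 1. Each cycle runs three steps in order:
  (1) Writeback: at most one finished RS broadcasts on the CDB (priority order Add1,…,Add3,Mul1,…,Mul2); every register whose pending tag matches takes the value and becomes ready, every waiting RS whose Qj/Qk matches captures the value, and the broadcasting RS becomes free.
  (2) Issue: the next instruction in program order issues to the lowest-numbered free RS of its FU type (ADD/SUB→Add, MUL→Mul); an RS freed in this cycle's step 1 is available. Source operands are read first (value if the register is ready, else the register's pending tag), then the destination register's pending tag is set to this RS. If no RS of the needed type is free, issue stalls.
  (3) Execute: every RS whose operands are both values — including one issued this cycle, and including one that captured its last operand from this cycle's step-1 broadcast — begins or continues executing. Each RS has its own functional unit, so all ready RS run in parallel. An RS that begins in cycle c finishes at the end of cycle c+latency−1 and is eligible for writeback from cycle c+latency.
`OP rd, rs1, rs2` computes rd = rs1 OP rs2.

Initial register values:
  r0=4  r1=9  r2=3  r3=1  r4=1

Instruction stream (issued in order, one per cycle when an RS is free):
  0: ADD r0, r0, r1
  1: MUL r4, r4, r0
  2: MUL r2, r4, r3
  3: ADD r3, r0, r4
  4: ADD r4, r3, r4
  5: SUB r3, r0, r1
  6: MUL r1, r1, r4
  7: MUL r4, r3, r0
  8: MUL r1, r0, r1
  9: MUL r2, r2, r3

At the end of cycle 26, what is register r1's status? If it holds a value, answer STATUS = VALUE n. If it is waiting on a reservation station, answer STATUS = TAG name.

STATUS = TAG Mul2

  c1: issue ADD r0<-Add1  regs: r0:Add1,r1:9,r2:3,r3:1,r4:1
  c2: issue MUL r4<-Mul1  regs: r0:Add1,r1:9,r2:3,r3:1,r4:Mul1
  c3: issue MUL r2<-Mul2  regs: r0:Add1,r1:9,r2:Mul2,r3:1,r4:Mul1
  c4: CDB Add1=13; issue ADD r3<-Add1  regs: r0:13,r1:9,r2:Mul2,r3:Add1,r4:Mul1
  c5: issue ADD r4<-Add2  regs: r0:13,r1:9,r2:Mul2,r3:Add1,r4:Add2
  c6: issue SUB r3<-Add3  regs: r0:13,r1:9,r2:Mul2,r3:Add3,r4:Add2
  c7: stall  regs: r0:13,r1:9,r2:Mul2,r3:Add3,r4:Add2
  c8: stall  regs: r0:13,r1:9,r2:Mul2,r3:Add3,r4:Add2
  c9: CDB Add3=4; stall  regs: r0:13,r1:9,r2:Mul2,r3:4,r4:Add2
  c10: CDB Mul1=13; issue MUL r1<-Mul1  regs: r0:13,r1:Mul1,r2:Mul2,r3:4,r4:Add2
  c11: stall  regs: r0:13,r1:Mul1,r2:Mul2,r3:4,r4:Add2
  c12: stall  regs: r0:13,r1:Mul1,r2:Mul2,r3:4,r4:Add2
  c13: CDB Add1=26; stall  regs: r0:13,r1:Mul1,r2:Mul2,r3:4,r4:Add2
  c14: stall  regs: r0:13,r1:Mul1,r2:Mul2,r3:4,r4:Add2
  c15: CDB Mul2=13; issue MUL r4<-Mul2  regs: r0:13,r1:Mul1,r2:13,r3:4,r4:Mul2
  c16: CDB Add2=39; stall  regs: r0:13,r1:Mul1,r2:13,r3:4,r4:Mul2
  c17: stall  regs: r0:13,r1:Mul1,r2:13,r3:4,r4:Mul2
  c18: stall  regs: r0:13,r1:Mul1,r2:13,r3:4,r4:Mul2
  c19: stall  regs: r0:13,r1:Mul1,r2:13,r3:4,r4:Mul2
  c20: CDB Mul2=52; issue MUL r1<-Mul2  regs: r0:13,r1:Mul2,r2:13,r3:4,r4:52
  c21: CDB Mul1=351; issue MUL r2<-Mul1  regs: r0:13,r1:Mul2,r2:Mul1,r3:4,r4:52
  c22: -  regs: r0:13,r1:Mul2,r2:Mul1,r3:4,r4:52
  c23: -  regs: r0:13,r1:Mul2,r2:Mul1,r3:4,r4:52
  c24: -  regs: r0:13,r1:Mul2,r2:Mul1,r3:4,r4:52
  c25: -  regs: r0:13,r1:Mul2,r2:Mul1,r3:4,r4:52
  c26: CDB Mul1=52  regs: r0:13,r1:Mul2,r2:52,r3:4,r4:52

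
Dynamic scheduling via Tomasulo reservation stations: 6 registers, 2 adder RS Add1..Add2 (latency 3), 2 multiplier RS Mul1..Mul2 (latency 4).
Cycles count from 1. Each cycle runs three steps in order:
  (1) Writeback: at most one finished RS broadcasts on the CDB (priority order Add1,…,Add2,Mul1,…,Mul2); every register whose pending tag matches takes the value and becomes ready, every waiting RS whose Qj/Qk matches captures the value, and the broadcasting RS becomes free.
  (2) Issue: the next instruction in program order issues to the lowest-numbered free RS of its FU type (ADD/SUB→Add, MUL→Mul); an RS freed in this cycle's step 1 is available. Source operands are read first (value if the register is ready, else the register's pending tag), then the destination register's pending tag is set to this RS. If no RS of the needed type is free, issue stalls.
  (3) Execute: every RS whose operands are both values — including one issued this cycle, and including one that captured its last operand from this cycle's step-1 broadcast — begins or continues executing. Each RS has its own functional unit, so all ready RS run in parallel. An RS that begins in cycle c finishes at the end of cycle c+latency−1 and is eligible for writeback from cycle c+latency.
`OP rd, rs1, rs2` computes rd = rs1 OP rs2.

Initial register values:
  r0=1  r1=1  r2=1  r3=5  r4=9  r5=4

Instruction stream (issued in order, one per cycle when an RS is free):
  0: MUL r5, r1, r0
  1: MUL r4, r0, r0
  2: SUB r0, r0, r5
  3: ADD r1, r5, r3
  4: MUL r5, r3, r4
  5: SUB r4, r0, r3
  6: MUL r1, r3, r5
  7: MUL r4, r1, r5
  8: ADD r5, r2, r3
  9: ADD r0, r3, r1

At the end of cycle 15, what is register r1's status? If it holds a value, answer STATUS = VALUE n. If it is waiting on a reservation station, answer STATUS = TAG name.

c1: issue MUL r5<-Mul1 | r0:1,r1:1,r2:1,r3:5,r4:9,r5:Mul1
c2: issue MUL r4<-Mul2 | r0:1,r1:1,r2:1,r3:5,r4:Mul2,r5:Mul1
c3: issue SUB r0<-Add1 | r0:Add1,r1:1,r2:1,r3:5,r4:Mul2,r5:Mul1
c4: issue ADD r1<-Add2 | r0:Add1,r1:Add2,r2:1,r3:5,r4:Mul2,r5:Mul1
c5: CDB Mul1=1; issue MUL r5<-Mul1 | r0:Add1,r1:Add2,r2:1,r3:5,r4:Mul2,r5:Mul1
c6: CDB Mul2=1; stall | r0:Add1,r1:Add2,r2:1,r3:5,r4:1,r5:Mul1
c7: stall | r0:Add1,r1:Add2,r2:1,r3:5,r4:1,r5:Mul1
c8: CDB Add1=0; issue SUB r4<-Add1 | r0:0,r1:Add2,r2:1,r3:5,r4:Add1,r5:Mul1
c9: CDB Add2=6; issue MUL r1<-Mul2 | r0:0,r1:Mul2,r2:1,r3:5,r4:Add1,r5:Mul1
c10: CDB Mul1=5; issue MUL r4<-Mul1 | r0:0,r1:Mul2,r2:1,r3:5,r4:Mul1,r5:5
c11: CDB Add1=-5; issue ADD r5<-Add1 | r0:0,r1:Mul2,r2:1,r3:5,r4:Mul1,r5:Add1
c12: issue ADD r0<-Add2 | r0:Add2,r1:Mul2,r2:1,r3:5,r4:Mul1,r5:Add1
c13: - | r0:Add2,r1:Mul2,r2:1,r3:5,r4:Mul1,r5:Add1
c14: CDB Add1=6 | r0:Add2,r1:Mul2,r2:1,r3:5,r4:Mul1,r5:6
c15: CDB Mul2=25 | r0:Add2,r1:25,r2:1,r3:5,r4:Mul1,r5:6

STATUS = VALUE 25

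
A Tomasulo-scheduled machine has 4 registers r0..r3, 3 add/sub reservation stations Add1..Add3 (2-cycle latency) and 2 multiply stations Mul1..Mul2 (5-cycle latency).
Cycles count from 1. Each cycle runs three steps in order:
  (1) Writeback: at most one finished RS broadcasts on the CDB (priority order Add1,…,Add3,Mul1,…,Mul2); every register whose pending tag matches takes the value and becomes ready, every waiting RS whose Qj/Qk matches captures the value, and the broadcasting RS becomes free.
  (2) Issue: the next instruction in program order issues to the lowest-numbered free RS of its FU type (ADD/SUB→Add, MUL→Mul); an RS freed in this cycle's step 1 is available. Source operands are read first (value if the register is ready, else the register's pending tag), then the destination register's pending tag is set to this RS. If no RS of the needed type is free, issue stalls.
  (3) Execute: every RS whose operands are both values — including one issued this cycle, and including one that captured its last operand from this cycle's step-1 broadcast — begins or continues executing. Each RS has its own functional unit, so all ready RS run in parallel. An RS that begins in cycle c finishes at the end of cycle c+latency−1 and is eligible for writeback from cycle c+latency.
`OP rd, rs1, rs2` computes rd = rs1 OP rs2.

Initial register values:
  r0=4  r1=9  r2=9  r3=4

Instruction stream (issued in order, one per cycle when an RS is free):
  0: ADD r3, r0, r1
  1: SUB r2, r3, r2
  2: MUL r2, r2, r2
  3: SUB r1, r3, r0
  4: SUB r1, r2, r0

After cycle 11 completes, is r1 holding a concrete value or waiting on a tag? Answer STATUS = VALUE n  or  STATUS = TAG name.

c1: issue ADD r3<-Add1 | r0:4,r1:9,r2:9,r3:Add1
c2: issue SUB r2<-Add2 | r0:4,r1:9,r2:Add2,r3:Add1
c3: CDB Add1=13; issue MUL r2<-Mul1 | r0:4,r1:9,r2:Mul1,r3:13
c4: issue SUB r1<-Add1 | r0:4,r1:Add1,r2:Mul1,r3:13
c5: CDB Add2=4; issue SUB r1<-Add2 | r0:4,r1:Add2,r2:Mul1,r3:13
c6: CDB Add1=9 | r0:4,r1:Add2,r2:Mul1,r3:13
c7: - | r0:4,r1:Add2,r2:Mul1,r3:13
c8: - | r0:4,r1:Add2,r2:Mul1,r3:13
c9: - | r0:4,r1:Add2,r2:Mul1,r3:13
c10: CDB Mul1=16 | r0:4,r1:Add2,r2:16,r3:13
c11: - | r0:4,r1:Add2,r2:16,r3:13

STATUS = TAG Add2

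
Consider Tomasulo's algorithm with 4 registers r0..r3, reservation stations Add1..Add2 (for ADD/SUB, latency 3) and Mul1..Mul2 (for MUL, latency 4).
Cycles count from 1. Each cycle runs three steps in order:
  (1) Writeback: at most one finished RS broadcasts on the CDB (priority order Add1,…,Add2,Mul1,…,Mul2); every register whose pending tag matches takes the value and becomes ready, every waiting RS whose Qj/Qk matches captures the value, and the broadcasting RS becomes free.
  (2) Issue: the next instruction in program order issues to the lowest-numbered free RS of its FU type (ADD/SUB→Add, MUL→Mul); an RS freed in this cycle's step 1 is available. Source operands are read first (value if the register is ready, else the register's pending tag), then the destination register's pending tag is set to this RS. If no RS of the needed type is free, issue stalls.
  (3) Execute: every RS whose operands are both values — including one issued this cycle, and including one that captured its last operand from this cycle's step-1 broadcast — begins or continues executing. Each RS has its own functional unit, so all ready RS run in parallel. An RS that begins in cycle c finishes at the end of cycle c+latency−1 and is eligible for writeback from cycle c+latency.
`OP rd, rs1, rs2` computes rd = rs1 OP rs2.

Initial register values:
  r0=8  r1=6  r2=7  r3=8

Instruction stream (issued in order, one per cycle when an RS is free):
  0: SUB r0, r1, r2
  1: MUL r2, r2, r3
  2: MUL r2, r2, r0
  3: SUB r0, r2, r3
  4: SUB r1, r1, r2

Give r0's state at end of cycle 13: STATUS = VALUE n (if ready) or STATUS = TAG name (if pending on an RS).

STATUS = VALUE -64

c1: issue SUB r0<-Add1 | r0:Add1,r1:6,r2:7,r3:8
c2: issue MUL r2<-Mul1 | r0:Add1,r1:6,r2:Mul1,r3:8
c3: issue MUL r2<-Mul2 | r0:Add1,r1:6,r2:Mul2,r3:8
c4: CDB Add1=-1; issue SUB r0<-Add1 | r0:Add1,r1:6,r2:Mul2,r3:8
c5: issue SUB r1<-Add2 | r0:Add1,r1:Add2,r2:Mul2,r3:8
c6: CDB Mul1=56 | r0:Add1,r1:Add2,r2:Mul2,r3:8
c7: - | r0:Add1,r1:Add2,r2:Mul2,r3:8
c8: - | r0:Add1,r1:Add2,r2:Mul2,r3:8
c9: - | r0:Add1,r1:Add2,r2:Mul2,r3:8
c10: CDB Mul2=-56 | r0:Add1,r1:Add2,r2:-56,r3:8
c11: - | r0:Add1,r1:Add2,r2:-56,r3:8
c12: - | r0:Add1,r1:Add2,r2:-56,r3:8
c13: CDB Add1=-64 | r0:-64,r1:Add2,r2:-56,r3:8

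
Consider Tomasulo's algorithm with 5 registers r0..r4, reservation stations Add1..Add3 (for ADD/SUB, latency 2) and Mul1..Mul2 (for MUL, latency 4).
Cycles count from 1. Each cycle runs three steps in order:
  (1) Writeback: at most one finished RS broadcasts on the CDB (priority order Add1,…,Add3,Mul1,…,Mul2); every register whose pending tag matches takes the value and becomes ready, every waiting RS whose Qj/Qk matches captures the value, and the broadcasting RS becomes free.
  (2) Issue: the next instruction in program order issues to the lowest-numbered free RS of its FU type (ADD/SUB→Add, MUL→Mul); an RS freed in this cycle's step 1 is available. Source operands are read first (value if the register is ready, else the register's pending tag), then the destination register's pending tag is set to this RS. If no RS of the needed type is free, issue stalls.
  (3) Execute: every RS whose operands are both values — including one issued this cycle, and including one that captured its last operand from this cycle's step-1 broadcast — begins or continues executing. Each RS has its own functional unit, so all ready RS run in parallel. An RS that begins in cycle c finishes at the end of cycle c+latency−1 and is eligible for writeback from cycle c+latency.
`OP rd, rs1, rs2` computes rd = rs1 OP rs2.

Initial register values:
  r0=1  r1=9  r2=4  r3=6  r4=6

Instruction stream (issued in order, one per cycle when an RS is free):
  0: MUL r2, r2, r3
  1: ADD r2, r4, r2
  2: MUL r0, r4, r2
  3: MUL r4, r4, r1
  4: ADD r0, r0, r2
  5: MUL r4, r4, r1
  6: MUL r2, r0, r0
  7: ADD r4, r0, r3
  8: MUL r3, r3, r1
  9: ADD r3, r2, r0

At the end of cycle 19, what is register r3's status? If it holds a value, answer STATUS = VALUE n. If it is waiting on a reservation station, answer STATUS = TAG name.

STATUS = VALUE 44310

cycle 1: issue MUL r2<-Mul1 // r0:1,r1:9,r2:Mul1,r3:6,r4:6
cycle 2: issue ADD r2<-Add1 // r0:1,r1:9,r2:Add1,r3:6,r4:6
cycle 3: issue MUL r0<-Mul2 // r0:Mul2,r1:9,r2:Add1,r3:6,r4:6
cycle 4: stall // r0:Mul2,r1:9,r2:Add1,r3:6,r4:6
cycle 5: CDB Mul1=24; issue MUL r4<-Mul1 // r0:Mul2,r1:9,r2:Add1,r3:6,r4:Mul1
cycle 6: issue ADD r0<-Add2 // r0:Add2,r1:9,r2:Add1,r3:6,r4:Mul1
cycle 7: CDB Add1=30; stall // r0:Add2,r1:9,r2:30,r3:6,r4:Mul1
cycle 8: stall // r0:Add2,r1:9,r2:30,r3:6,r4:Mul1
cycle 9: CDB Mul1=54; issue MUL r4<-Mul1 // r0:Add2,r1:9,r2:30,r3:6,r4:Mul1
cycle 10: stall // r0:Add2,r1:9,r2:30,r3:6,r4:Mul1
cycle 11: CDB Mul2=180; issue MUL r2<-Mul2 // r0:Add2,r1:9,r2:Mul2,r3:6,r4:Mul1
cycle 12: issue ADD r4<-Add1 // r0:Add2,r1:9,r2:Mul2,r3:6,r4:Add1
cycle 13: CDB Add2=210; stall // r0:210,r1:9,r2:Mul2,r3:6,r4:Add1
cycle 14: CDB Mul1=486; issue MUL r3<-Mul1 // r0:210,r1:9,r2:Mul2,r3:Mul1,r4:Add1
cycle 15: CDB Add1=216; issue ADD r3<-Add1 // r0:210,r1:9,r2:Mul2,r3:Add1,r4:216
cycle 16: - // r0:210,r1:9,r2:Mul2,r3:Add1,r4:216
cycle 17: CDB Mul2=44100 // r0:210,r1:9,r2:44100,r3:Add1,r4:216
cycle 18: CDB Mul1=54 // r0:210,r1:9,r2:44100,r3:Add1,r4:216
cycle 19: CDB Add1=44310 // r0:210,r1:9,r2:44100,r3:44310,r4:216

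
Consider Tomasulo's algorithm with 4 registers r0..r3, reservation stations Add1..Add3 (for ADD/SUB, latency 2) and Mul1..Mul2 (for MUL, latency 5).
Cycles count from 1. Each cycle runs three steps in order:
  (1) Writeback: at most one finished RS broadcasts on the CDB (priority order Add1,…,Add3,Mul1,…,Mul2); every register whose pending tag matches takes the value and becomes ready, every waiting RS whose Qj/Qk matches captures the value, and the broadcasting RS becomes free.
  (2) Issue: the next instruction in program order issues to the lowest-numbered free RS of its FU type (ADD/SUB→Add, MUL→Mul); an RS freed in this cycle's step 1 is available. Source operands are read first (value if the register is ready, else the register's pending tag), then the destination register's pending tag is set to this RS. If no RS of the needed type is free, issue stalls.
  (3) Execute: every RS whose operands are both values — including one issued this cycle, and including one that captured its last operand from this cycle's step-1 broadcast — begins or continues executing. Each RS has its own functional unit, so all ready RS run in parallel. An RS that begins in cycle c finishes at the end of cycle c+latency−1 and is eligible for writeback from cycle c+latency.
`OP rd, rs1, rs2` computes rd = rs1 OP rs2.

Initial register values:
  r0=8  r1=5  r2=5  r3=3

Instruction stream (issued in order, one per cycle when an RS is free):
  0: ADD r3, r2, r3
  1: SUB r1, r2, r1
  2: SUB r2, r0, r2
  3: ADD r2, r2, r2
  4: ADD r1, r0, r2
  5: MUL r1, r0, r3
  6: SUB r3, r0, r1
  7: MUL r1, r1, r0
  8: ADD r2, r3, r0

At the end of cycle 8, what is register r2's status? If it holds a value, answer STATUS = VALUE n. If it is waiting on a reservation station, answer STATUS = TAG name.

STATUS = VALUE 6

  c1: issue ADD r3<-Add1  regs: r0:8,r1:5,r2:5,r3:Add1
  c2: issue SUB r1<-Add2  regs: r0:8,r1:Add2,r2:5,r3:Add1
  c3: CDB Add1=8; issue SUB r2<-Add1  regs: r0:8,r1:Add2,r2:Add1,r3:8
  c4: CDB Add2=0; issue ADD r2<-Add2  regs: r0:8,r1:0,r2:Add2,r3:8
  c5: CDB Add1=3; issue ADD r1<-Add1  regs: r0:8,r1:Add1,r2:Add2,r3:8
  c6: issue MUL r1<-Mul1  regs: r0:8,r1:Mul1,r2:Add2,r3:8
  c7: CDB Add2=6; issue SUB r3<-Add2  regs: r0:8,r1:Mul1,r2:6,r3:Add2
  c8: issue MUL r1<-Mul2  regs: r0:8,r1:Mul2,r2:6,r3:Add2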